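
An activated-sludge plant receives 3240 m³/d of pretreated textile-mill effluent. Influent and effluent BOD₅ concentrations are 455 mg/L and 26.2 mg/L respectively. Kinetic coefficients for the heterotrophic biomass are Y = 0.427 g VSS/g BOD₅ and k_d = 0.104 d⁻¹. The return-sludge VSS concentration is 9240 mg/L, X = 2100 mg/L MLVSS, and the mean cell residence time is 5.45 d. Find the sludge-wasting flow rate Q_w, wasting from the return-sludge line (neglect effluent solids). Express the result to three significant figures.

Steady-state biomass mass balance: V·X·(1 + k_d·θ_c) = Y·Q·(S₀ − S)·θ_c, so V = 0.427 × 3240 × (455 − 26.2) × 5.45 / [2100 × (1 + 0.104 × 5.45)] = 3.23×10^6 / 3290 = 982.6 m³.
θ_c = V·X/(Q_w·X_r) when wasting from the recycle, so Q_w = V·X/(θ_c·X_r) = 982.6 × 2100 / (5.45 × 9240) = 40.98 m³/d.

Q_w ≈ 41.0 m³/d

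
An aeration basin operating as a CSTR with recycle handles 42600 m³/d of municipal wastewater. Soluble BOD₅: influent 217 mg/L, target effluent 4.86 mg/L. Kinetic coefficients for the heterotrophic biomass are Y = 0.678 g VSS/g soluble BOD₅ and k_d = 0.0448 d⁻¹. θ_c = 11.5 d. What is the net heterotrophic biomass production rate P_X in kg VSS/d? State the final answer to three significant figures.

Correct the yield for decay: Y_obs = Y/(1 + k_d θ_c) = 0.678 / (1 + 0.0448 × 11.5) = 0.678 / 1.515 = 0.4475.
Q·(S₀ − S) = 42600 × (217 − 4.86) × 10⁻³ = 9037 kg/d removed.
Net biomass production P_X = Y_obs × Q·(S₀ − S) = 0.4475 × 9037 = 4044 kg VSS/d.

P_X ≈ 4040 kg VSS/d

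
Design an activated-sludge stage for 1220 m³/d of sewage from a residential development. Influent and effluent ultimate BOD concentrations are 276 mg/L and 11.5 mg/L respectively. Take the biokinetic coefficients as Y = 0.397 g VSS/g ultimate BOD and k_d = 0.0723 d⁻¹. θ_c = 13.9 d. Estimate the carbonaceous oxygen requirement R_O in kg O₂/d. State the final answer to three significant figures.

The observed yield is Y_obs = Y/(1 + k_d·θ_c) = 0.397 / (1 + 0.0723 × 13.9) = 0.397 / 2.005 = 0.1980 g VSS per g ultimate BOD removed.
Substrate removed = Q·(S₀ − S) = 1220 m³/d × (276 − 11.5) g/m³ = 3.23×10^5 g/d = 322.7 kg/d.
P_X = Y_obs·Q·(S₀ − S) = 0.1980 × 322.7 = 63.90 kg VSS/d.
R_O = Q·(S₀ − S) − 1.42·P_X = 322.7 − 1.42 × 63.90 = 232.0 kg O₂/d.

R_O ≈ 232 kg O₂/d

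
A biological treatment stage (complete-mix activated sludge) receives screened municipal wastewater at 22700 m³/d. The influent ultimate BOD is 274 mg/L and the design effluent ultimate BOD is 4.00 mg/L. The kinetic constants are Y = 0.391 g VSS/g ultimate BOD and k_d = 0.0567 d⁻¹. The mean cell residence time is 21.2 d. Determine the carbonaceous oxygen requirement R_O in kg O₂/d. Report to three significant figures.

Correct the yield for decay: Y_obs = Y/(1 + k_d θ_c) = 0.391 / (1 + 0.0567 × 21.2) = 0.391 / 2.202 = 0.1776.
Substrate removed = Q·(S₀ − S) = 22700 m³/d × (274 − 4.00) g/m³ = 6.13×10^6 g/d = 6129 kg/d.
Net sludge production P_X = 0.1776 × 6129 = 1088 kg VSS/d.
Carbonaceous O₂ demand = substrate oxidised − cell-mass equivalent = 6129 − 1.42 × 1088 = 4584 kg O₂/d.

R_O ≈ 4580 kg O₂/d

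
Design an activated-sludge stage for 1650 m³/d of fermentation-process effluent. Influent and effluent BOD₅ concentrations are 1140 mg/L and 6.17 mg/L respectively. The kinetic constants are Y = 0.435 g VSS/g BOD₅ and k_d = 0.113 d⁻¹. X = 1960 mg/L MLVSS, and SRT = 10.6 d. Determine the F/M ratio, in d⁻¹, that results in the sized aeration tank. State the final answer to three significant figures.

F/M ≈ 0.479 d⁻¹

Steady-state biomass mass balance: V·X·(1 + k_d·θ_c) = Y·Q·(S₀ − S)·θ_c, so V = 0.435 × 1650 × (1140 − 6.17) × 10.6 / [1960 × (1 + 0.113 × 10.6)] = 8.63×10^6 / 4308 = 2003 m³.
F/M = applied load / biomass = Q·S₀/(V·X) = 1650 × 1140 / (2003 × 1960) = 0.4792 d⁻¹.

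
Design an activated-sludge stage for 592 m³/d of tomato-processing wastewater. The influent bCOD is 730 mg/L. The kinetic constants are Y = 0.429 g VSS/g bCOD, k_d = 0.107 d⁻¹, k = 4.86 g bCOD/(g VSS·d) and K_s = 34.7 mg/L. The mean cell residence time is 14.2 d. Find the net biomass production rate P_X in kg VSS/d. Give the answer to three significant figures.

P_X ≈ 73.3 kg VSS/d

For a completely mixed reactor with recycle the Lawrence–McCarty relation gives S = K_s·(1 + k_d·θ_c) / [θ_c·(Y·k − k_d) − 1] = 34.7 × (1 + 0.107 × 14.2) / [14.2 × (0.429 × 4.86 − 0.107) − 1] = 87.42 / 27.09 = 3.228 mg/L.
Observed yield with endogenous decay: Y_obs = Y / (1 + k_d·θ_c) = 0.429 / (1 + 0.107 × 14.2) = 0.429 / 2.519 = 0.1703 g VSS/g bCOD.
Substrate removed = Q·(S₀ − S) = 592 m³/d × (730 − 3.23) g/m³ = 4.3×10^5 g/d = 430.2 kg/d.
So the net sludge growth is P_X = 0.1703 × 430.2 = 73.26 kg VSS/d.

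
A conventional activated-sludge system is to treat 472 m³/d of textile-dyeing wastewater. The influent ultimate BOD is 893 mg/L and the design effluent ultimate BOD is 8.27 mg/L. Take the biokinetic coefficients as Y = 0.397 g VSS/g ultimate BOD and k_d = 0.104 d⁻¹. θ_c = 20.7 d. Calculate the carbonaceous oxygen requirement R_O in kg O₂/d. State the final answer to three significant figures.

R_O ≈ 343 kg O₂/d

Y_obs = Y / (1 + k_d θ_c) = 0.397 / (1 + 0.104 × 20.7) = 0.397 / 3.153 = 0.1259.
Q·(S₀ − S) = 472 × (893 − 8.27) × 10⁻³ = 417.6 kg/d removed.
Net sludge production P_X = 0.1259 × 417.6 = 52.58 kg VSS/d.
R_O = Q·ΔS − 1.42 P_X = 417.6 − 74.67 = 342.9 kg O₂/d.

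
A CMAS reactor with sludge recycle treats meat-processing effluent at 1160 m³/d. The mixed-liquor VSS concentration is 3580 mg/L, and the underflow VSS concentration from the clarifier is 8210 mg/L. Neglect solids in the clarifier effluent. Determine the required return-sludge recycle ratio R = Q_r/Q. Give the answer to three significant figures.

R = Q_r/Q = X/(X_r − X) = 3580 / (8210 − 3580) = 0.7732.

R ≈ 0.773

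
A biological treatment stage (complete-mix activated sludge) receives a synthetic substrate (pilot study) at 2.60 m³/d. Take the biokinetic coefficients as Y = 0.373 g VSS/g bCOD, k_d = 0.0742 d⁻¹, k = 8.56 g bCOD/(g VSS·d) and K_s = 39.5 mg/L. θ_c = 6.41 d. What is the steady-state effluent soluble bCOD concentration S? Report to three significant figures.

From the Monod/SRT balance for a CMAS, S = K_s·(1+k_d θ_c)/[θ_c·(Y k − k_d) − 1] = 39.5 × (1 + 0.0742 × 6.41) / [6.41 × (0.373 × 8.56 − 0.0742) − 1] = 58.29 / 18.99 = 3.069 mg/L.

S ≈ 3.07 mg/L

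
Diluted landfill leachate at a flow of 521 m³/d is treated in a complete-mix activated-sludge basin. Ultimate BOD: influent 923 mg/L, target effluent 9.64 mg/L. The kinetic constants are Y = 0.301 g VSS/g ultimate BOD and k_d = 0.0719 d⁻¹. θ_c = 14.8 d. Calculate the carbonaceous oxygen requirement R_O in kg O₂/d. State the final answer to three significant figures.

Y_obs = Y / (1 + k_d θ_c) = 0.301 / (1 + 0.0719 × 14.8) = 0.301 / 2.064 = 0.1458.
ΔS = 923 − 9.64 = 913.4 mg/L, so the substrate removal rate is 521 × 913.4/1000 = 475.9 kg ultimate BOD/d.
Biomass synthesised: P_X = Y_obs × 475.9 = 69.39 kg VSS/d.
R_O = Q·(S₀ − S) − 1.42·P_X = 475.9 − 1.42 × 69.39 = 377.3 kg O₂/d.

R_O ≈ 377 kg O₂/d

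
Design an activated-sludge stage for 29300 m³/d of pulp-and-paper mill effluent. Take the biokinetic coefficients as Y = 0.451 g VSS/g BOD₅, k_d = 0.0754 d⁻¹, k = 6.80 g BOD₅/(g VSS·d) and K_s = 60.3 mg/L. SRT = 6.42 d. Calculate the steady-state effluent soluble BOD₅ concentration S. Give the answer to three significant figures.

From the Monod/SRT balance for a CMAS, S = K_s·(1+k_d θ_c)/[θ_c·(Y k − k_d) − 1] = 60.3 × (1 + 0.0754 × 6.42) / [6.42 × (0.451 × 6.80 − 0.0754) − 1] = 89.49 / 18.20 = 4.916 mg/L.

S ≈ 4.92 mg/L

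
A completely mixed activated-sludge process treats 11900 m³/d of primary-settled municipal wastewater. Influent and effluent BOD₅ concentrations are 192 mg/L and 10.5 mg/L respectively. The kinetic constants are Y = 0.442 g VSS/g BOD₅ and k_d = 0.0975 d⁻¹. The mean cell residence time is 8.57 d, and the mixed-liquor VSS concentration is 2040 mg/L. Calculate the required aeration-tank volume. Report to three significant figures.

Rearranging the biomass balance for a CMAS with decay, V = Y·Q·ΔS·θ_c / [X·(1+k_d θ_c)] = 0.442 × 11900 × (192 − 10.5) × 8.57 / [2040 × (1 + 0.0975 × 8.57)] = 8.18×10^6 / 3745 = 2185 m³.

V ≈ 2180 m³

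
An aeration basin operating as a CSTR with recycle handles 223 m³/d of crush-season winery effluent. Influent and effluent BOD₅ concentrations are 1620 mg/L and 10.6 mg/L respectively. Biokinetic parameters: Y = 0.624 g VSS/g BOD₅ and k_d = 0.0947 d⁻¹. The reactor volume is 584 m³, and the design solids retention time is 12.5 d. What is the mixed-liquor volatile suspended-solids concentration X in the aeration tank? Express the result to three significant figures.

X ≈ 2200 mg/L

X = Y·Q·ΔS·θ_c / [V·(1 + k_d θ_c)] = 0.624 × 223 × (1620 − 10.6) × 12.5 / [584 × (1 + 0.0947 × 12.5)] = 2195 mg/L.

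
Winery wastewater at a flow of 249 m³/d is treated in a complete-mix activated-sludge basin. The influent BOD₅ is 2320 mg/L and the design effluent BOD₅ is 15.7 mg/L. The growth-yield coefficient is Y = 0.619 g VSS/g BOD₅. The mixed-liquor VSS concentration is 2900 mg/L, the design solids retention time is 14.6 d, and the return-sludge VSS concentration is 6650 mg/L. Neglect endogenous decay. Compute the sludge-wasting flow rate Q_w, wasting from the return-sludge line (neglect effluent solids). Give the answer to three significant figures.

Biomass mass balance (decay neglected): V·X = Y·Q·(S₀ − S)·θ_c, so V = 0.619 × 249 × (2320 − 15.7) × 14.6 / 2900 = 1788 m³.
Wasting from the return line (neglecting effluent solids): Q_w = V·X / (θ_c·X_r) = 1788 × 2900 / (14.6 × 6650) = 53.41 m³/d.

Q_w ≈ 53.4 m³/d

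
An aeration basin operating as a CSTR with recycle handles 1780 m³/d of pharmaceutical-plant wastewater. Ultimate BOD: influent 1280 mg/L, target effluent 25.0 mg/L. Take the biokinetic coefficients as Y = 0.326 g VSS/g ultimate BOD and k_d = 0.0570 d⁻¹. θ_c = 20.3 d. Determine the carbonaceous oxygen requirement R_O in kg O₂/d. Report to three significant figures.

The observed yield is Y_obs = Y/(1 + k_d·θ_c) = 0.326 / (1 + 0.0570 × 20.3) = 0.326 / 2.157 = 0.1511 g VSS per g ultimate BOD removed.
ΔS = 1280 − 25.0 = 1255 mg/L, so the substrate removal rate is 1780 × 1255/1000 = 2234 kg ultimate BOD/d.
Biomass synthesised: P_X = Y_obs × 2234 = 337.6 kg VSS/d.
Carbonaceous O₂ demand = substrate oxidised − cell-mass equivalent = 2234 − 1.42 × 337.6 = 1754 kg O₂/d.

R_O ≈ 1750 kg O₂/d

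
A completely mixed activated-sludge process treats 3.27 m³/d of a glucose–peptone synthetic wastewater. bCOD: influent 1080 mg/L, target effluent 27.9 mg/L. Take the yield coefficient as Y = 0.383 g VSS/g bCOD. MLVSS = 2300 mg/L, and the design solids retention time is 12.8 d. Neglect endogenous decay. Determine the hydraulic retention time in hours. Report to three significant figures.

Biomass mass balance (decay neglected): V·X = Y·Q·(S₀ − S)·θ_c, so V = 0.383 × 3.27 × (1080 − 27.9) × 12.8 / 2300 = 7.333 m³.
Hydraulic retention time τ = V/Q = 7.333 / 3.27 = 2.243 d = 53.82 h.

τ ≈ 53.8 h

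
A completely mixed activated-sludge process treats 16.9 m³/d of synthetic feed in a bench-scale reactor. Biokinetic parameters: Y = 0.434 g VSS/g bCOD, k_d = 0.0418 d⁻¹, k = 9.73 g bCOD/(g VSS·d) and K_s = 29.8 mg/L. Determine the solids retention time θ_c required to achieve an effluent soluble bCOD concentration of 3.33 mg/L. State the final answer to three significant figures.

θ_c ≈ 2.61 d

From 1/θ_c = Y·k·S/(K_s + S) − k_d: Y·k·S/(K_s+S) = 0.434 × 9.73 × 3.33 / (29.8 + 3.33) = 0.4244 d⁻¹.
Then 1/θ_c = μ − k_d = 0.4244 − 0.0418 = 0.3826 d⁻¹, giving θ_c = 2.613 d.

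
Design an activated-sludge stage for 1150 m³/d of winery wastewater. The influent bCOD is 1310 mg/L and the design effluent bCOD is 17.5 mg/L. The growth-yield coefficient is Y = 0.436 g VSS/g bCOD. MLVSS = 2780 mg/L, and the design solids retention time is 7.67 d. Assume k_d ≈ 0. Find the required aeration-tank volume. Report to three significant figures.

V ≈ 1790 m³

With k_d = 0 the design equation reduces to V = Y Q (S₀−S) θ_c / X = 0.436 × 1150 × (1310 − 17.5) × 7.67 / 2780 = 1788 m³.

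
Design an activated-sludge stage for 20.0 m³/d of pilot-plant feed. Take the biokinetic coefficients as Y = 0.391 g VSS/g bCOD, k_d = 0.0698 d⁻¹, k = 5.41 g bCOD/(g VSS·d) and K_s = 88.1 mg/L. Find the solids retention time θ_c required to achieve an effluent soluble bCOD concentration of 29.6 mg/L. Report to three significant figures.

θ_c ≈ 2.16 d

Specific growth rate at S = 29.6 mg/L: μ = YkS/(K_s+S) = 0.391·5.41·29.6/(88.1+29.6) = 0.5320 d⁻¹.
Then 1/θ_c = μ − k_d = 0.5320 − 0.0698 = 0.4622 d⁻¹, giving θ_c = 2.164 d.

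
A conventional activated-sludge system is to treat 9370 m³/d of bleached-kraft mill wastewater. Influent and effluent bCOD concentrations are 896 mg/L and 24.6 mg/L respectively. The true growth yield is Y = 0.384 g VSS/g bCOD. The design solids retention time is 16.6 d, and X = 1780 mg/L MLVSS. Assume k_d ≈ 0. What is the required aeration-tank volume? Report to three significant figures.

V ≈ 29200 m³

V·X = Y·Q·ΔS·θ_c gives V = 0.384 × 9370 × (896 − 24.6) × 16.6 / 1780 = 29240 m³.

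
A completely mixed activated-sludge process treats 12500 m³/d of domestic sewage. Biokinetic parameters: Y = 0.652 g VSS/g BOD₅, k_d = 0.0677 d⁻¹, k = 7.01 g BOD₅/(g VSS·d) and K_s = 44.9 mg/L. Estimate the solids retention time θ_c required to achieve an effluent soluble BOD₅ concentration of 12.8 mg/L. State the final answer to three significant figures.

Specific growth rate at S = 12.8 mg/L: μ = YkS/(K_s+S) = 0.652·7.01·12.8/(44.9+12.8) = 1.014 d⁻¹.
1/θ_c = 1.014 − 0.0677 = 0.9462 d⁻¹, so θ_c = 1.057 d.

θ_c ≈ 1.06 d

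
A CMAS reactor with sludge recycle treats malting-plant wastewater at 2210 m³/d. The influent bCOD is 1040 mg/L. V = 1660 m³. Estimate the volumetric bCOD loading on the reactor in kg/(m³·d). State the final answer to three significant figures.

Applied bCOD load per unit volume = Q·S₀/V = (2210 × 1040/1000)/1660 = 1.385 kg bCOD·m⁻³·d⁻¹.

L_v ≈ 1.38 kg bCOD/(m³·d)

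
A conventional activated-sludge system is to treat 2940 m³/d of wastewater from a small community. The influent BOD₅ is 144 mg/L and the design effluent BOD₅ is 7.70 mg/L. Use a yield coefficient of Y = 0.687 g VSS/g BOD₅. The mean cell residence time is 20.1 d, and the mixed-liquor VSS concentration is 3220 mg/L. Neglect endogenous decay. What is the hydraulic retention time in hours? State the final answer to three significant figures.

τ ≈ 14.0 h

Biomass mass balance (decay neglected): V·X = Y·Q·(S₀ − S)·θ_c, so V = 0.687 × 2940 × (144 − 7.70) × 20.1 / 3220 = 1718 m³.
Hydraulic retention time τ = V/Q = 1718 / 2940 = 0.5845 d = 14.03 h.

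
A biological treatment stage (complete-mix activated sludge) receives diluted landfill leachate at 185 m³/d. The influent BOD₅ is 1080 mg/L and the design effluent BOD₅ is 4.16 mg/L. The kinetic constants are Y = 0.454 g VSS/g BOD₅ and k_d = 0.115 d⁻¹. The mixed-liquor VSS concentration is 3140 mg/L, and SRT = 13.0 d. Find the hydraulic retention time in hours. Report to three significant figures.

From the SRT design equation V = Y Q (S₀−S) θ_c / [X (1 + k_d θ_c)] = 0.454 × 185 × (1080 − 4.16) × 13.0 / [3140 × (1 + 0.115 × 13.0)] = 1.17×10^6 / 7834 = 149.9 m³.
τ = V/Q = 149.9/185 = 0.8105 d, or 19.45 h.

τ ≈ 19.5 h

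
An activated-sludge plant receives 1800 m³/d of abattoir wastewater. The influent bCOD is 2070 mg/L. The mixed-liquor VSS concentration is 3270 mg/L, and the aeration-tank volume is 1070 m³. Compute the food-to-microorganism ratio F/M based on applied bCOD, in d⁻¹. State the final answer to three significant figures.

Food-to-microorganism ratio F/M = Q S₀ / (V X) = 1800 × 2070 / (1070 × 3270) = 1.065 d⁻¹.

F/M ≈ 1.06 d⁻¹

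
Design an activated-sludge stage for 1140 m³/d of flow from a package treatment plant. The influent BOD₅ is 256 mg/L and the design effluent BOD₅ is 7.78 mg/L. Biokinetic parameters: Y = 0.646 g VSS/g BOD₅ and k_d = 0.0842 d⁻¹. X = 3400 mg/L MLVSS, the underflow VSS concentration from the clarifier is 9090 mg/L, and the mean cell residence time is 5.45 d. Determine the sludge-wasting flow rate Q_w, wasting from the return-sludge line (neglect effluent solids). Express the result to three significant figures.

Q_w ≈ 13.8 m³/d

From the SRT design equation V = Y Q (S₀−S) θ_c / [X (1 + k_d θ_c)] = 0.646 × 1140 × (256 − 7.78) × 5.45 / [3400 × (1 + 0.0842 × 5.45)] = 9.96×10^5 / 4960 = 200.8 m³.
θ_c = V·X/(Q_w·X_r) when wasting from the recycle, so Q_w = V·X/(θ_c·X_r) = 200.8 × 3400 / (5.45 × 9090) = 13.78 m³/d.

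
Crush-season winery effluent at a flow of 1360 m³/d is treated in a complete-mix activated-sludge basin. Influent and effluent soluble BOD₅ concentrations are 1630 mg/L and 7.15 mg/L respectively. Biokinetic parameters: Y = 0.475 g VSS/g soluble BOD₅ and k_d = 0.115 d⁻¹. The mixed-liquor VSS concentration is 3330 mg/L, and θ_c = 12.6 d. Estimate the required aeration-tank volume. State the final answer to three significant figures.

V ≈ 1620 m³

From the SRT design equation V = Y Q (S₀−S) θ_c / [X (1 + k_d θ_c)] = 0.475 × 1360 × (1630 − 7.15) × 12.6 / [3330 × (1 + 0.115 × 12.6)] = 1.32×10^7 / 8155 = 1620 m³.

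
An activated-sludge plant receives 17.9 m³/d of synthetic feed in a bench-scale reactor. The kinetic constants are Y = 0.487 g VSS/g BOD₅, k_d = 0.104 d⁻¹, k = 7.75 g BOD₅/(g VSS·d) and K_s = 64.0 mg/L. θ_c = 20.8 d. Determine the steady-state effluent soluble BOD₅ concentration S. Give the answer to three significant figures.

From the Monod/SRT balance for a CMAS, S = K_s·(1+k_d θ_c)/[θ_c·(Y k − k_d) − 1] = 64.0 × (1 + 0.104 × 20.8) / [20.8 × (0.487 × 7.75 − 0.104) − 1] = 202.4 / 75.34 = 2.687 mg/L.

S ≈ 2.69 mg/L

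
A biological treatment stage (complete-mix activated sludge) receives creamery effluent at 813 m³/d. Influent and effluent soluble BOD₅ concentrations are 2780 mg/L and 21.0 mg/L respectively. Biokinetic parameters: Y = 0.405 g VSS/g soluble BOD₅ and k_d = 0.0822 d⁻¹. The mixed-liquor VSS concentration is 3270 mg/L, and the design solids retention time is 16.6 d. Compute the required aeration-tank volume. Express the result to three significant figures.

V ≈ 1950 m³

From the SRT design equation V = Y Q (S₀−S) θ_c / [X (1 + k_d θ_c)] = 0.405 × 813 × (2780 − 21.0) × 16.6 / [3270 × (1 + 0.0822 × 16.6)] = 1.51×10^7 / 7732 = 1950 m³.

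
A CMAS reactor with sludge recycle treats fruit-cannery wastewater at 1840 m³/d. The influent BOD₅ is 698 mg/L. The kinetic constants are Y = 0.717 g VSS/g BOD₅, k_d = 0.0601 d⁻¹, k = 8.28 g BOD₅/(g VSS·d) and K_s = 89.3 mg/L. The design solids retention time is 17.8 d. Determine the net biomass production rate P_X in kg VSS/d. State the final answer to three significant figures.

From the Monod/SRT balance for a CMAS, S = K_s·(1+k_d θ_c)/[θ_c·(Y k − k_d) − 1] = 89.3 × (1 + 0.0601 × 17.8) / [17.8 × (0.717 × 8.28 − 0.0601) − 1] = 184.8 / 103.6 = 1.784 mg/L.
Y_obs = Y / (1 + k_d θ_c) = 0.717 / (1 + 0.0601 × 17.8) = 0.717 / 2.070 = 0.3464.
Substrate removed = Q·(S₀ − S) = 1840 m³/d × (698 − 1.78) g/m³ = 1.28×10^6 g/d = 1281 kg/d.
Net biomass production P_X = Y_obs × Q·(S₀ − S) = 0.3464 × 1281 = 443.8 kg VSS/d.

P_X ≈ 444 kg VSS/d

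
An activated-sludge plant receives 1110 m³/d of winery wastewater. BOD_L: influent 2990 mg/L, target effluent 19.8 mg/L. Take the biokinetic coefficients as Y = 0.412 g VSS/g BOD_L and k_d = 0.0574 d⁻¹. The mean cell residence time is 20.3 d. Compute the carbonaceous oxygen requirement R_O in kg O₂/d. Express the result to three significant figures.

Y_obs = Y / (1 + k_d θ_c) = 0.412 / (1 + 0.0574 × 20.3) = 0.412 / 2.165 = 0.1903.
Q·(S₀ − S) = 1110 × (2990 − 19.8) × 10⁻³ = 3297 kg/d removed.
Net sludge production P_X = 0.1903 × 3297 = 627.3 kg VSS/d.
R_O = Q·(S₀ − S) − 1.42·P_X = 3297 − 1.42 × 627.3 = 2406 kg O₂/d.

R_O ≈ 2410 kg O₂/d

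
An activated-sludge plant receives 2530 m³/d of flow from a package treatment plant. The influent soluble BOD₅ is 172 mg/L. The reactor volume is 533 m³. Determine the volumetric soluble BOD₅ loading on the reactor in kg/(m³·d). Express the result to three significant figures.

L_v ≈ 0.816 kg soluble BOD₅/(m³·d)

Applied soluble BOD₅ load per unit volume = Q·S₀/V = (2530 × 172/1000)/533.0 = 0.8164 kg soluble BOD₅·m⁻³·d⁻¹.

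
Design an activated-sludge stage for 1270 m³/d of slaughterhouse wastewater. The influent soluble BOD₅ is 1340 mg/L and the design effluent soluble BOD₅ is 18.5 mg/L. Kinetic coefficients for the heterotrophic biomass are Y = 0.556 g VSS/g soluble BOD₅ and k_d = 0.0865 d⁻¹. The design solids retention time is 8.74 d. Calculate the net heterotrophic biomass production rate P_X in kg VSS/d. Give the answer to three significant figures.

P_X ≈ 531 kg VSS/d

Observed yield with endogenous decay: Y_obs = Y / (1 + k_d·θ_c) = 0.556 / (1 + 0.0865 × 8.74) = 0.556 / 1.756 = 0.3166 g VSS/g soluble BOD₅.
ΔS = 1340 − 18.5 = 1322 mg/L, so the substrate removal rate is 1270 × 1322/1000 = 1678 kg soluble BOD₅/d.
Biomass produced: P_X = Y_obs·Q·ΔS = 0.3166 × 1678 ≈ 531.4 kg VSS/d.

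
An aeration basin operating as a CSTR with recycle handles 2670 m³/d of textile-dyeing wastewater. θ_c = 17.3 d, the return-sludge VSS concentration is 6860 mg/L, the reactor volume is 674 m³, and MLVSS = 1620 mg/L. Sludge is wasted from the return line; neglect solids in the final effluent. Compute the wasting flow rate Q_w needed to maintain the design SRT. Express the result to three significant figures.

Q_w ≈ 9.20 m³/d

Q_w = (V·X)/(θ_c X_r) = 674.0 × 1620 / (17.3 × 6860) = 9.200 m³/d.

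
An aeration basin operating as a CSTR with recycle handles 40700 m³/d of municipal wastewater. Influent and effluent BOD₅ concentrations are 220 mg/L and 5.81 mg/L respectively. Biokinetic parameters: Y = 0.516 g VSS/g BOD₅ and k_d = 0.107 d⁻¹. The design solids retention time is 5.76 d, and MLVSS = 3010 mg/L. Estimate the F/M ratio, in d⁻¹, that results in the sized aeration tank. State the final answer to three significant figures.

F/M ≈ 0.559 d⁻¹

Steady-state biomass mass balance: V·X·(1 + k_d·θ_c) = Y·Q·(S₀ − S)·θ_c, so V = 0.516 × 40700 × (220 − 5.81) × 5.76 / [3010 × (1 + 0.107 × 5.76)] = 2.59×10^7 / 4865 = 5326 m³.
F/M = Q·S₀ / (V·X) = 40700 × 220 / (5326 × 3010) = 0.5586 g BOD₅·(g VSS·d)⁻¹.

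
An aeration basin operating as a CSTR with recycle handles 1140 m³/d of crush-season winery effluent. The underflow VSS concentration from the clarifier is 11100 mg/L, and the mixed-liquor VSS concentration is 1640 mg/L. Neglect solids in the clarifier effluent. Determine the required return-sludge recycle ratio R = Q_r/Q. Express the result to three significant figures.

R ≈ 0.173

Solids balance on the clarifier gives (1+R)X = R·X_r, so R = X/(X_r − X) = 1640 / (11100 − 1640) = 0.1734.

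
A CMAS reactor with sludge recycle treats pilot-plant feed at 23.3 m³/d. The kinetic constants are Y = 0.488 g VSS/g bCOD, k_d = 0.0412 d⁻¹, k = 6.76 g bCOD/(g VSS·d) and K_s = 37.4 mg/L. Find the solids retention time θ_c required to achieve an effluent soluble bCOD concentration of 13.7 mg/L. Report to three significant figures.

θ_c ≈ 1.19 d

Specific growth rate at S = 13.7 mg/L: μ = YkS/(K_s+S) = 0.488·6.76·13.7/(37.4+13.7) = 0.8844 d⁻¹.
Then 1/θ_c = μ − k_d = 0.8844 − 0.0412 = 0.8432 d⁻¹, giving θ_c = 1.186 d.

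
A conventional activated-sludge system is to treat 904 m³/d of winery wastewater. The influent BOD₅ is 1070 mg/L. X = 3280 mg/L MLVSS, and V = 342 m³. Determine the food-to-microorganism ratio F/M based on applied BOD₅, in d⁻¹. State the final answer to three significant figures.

Food-to-microorganism ratio F/M = Q S₀ / (V X) = 904 × 1070 / (342.0 × 3280) = 0.8623 d⁻¹.

F/M ≈ 0.862 d⁻¹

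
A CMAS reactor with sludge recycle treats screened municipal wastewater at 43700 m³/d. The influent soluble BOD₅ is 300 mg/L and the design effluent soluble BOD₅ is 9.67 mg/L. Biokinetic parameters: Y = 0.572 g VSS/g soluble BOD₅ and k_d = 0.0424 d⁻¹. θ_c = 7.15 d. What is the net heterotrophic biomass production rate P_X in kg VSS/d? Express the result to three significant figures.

P_X ≈ 5570 kg VSS/d

Observed yield with endogenous decay: Y_obs = Y / (1 + k_d·θ_c) = 0.572 / (1 + 0.0424 × 7.15) = 0.572 / 1.303 = 0.4389 g VSS/g soluble BOD₅.
ΔS = 300 − 9.67 = 290.3 mg/L, so the substrate removal rate is 43700 × 290.3/1000 = 12687 kg soluble BOD₅/d.
Net biomass production P_X = Y_obs × Q·(S₀ − S) = 0.4389 × 12687 = 5569 kg VSS/d.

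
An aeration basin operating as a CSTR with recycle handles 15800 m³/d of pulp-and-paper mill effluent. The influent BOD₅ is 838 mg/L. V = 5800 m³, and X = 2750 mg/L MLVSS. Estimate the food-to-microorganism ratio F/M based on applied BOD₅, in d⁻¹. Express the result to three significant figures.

F/M ≈ 0.830 d⁻¹

Food-to-microorganism ratio F/M = Q S₀ / (V X) = 15800 × 838 / (5800 × 2750) = 0.8301 d⁻¹.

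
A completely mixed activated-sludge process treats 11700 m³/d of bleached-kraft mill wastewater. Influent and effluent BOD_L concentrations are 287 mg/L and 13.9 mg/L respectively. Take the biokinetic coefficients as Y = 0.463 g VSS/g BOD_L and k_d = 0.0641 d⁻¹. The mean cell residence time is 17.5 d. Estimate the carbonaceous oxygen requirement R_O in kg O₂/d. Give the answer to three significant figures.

R_O ≈ 2210 kg O₂/d

Observed yield with endogenous decay: Y_obs = Y / (1 + k_d·θ_c) = 0.463 / (1 + 0.0641 × 17.5) = 0.463 / 2.122 = 0.2182 g VSS/g BOD_L.
Substrate removed = Q·(S₀ − S) = 11700 m³/d × (287 − 13.9) g/m³ = 3.2×10^6 g/d = 3195 kg/d.
Net sludge production P_X = 0.2182 × 3195 = 697.3 kg VSS/d.
R_O = Q·(S₀ − S) − 1.42·P_X = 3195 − 1.42 × 697.3 = 2205 kg O₂/d.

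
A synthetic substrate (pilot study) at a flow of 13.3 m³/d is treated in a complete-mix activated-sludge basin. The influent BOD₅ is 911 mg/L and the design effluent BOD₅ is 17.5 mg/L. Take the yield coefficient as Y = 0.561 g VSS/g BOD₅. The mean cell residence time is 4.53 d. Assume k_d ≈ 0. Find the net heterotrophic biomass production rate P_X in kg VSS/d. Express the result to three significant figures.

Since k_d ≈ 0, Y_obs = Y = 0.561 g VSS/g BOD₅.
ΔS = 911 − 17.5 = 893.5 mg/L, so the substrate removal rate is 13.3 × 893.5/1000 = 11.88 kg BOD₅/d.
P_X = Y_obs · Q(S₀ − S) = 0.5610 × 11.88 = 6.667 kg VSS/d.

P_X ≈ 6.67 kg VSS/d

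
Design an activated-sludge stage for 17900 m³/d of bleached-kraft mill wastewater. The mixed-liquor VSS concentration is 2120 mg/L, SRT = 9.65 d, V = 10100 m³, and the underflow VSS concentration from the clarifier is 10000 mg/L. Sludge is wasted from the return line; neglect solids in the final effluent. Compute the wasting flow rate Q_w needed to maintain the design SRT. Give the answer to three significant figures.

Wasting from the return line (neglecting effluent solids): Q_w = V·X / (θ_c·X_r) = 10100 × 2120 / (9.65 × 10000) = 221.9 m³/d.

Q_w ≈ 222 m³/d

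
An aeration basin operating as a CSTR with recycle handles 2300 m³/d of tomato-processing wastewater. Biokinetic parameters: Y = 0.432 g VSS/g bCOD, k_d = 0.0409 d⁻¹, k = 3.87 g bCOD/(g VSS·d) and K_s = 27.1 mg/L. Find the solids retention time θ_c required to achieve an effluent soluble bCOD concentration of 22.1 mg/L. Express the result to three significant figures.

θ_c ≈ 1.41 d

At the target effluent, Y k S/(K_s+S) = 0.432×3.87×22.1/49.20 = 0.7510 d⁻¹.
1/θ_c = 0.7510 − 0.0409 = 0.7101 d⁻¹, so θ_c = 1.408 d.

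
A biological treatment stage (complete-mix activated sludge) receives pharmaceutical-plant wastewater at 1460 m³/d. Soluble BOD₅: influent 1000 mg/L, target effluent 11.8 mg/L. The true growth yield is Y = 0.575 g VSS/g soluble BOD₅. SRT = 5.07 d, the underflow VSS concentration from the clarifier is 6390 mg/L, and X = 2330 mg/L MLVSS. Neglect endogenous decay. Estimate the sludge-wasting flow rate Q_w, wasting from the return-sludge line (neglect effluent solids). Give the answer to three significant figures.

Biomass mass balance (decay neglected): V·X = Y·Q·(S₀ − S)·θ_c, so V = 0.575 × 1460 × (1000 − 11.8) × 5.07 / 2330 = 1805 m³.
θ_c = V·X/(Q_w·X_r) when wasting from the recycle, so Q_w = V·X/(θ_c·X_r) = 1805 × 2330 / (5.07 × 6390) = 129.8 m³/d.

Q_w ≈ 130 m³/d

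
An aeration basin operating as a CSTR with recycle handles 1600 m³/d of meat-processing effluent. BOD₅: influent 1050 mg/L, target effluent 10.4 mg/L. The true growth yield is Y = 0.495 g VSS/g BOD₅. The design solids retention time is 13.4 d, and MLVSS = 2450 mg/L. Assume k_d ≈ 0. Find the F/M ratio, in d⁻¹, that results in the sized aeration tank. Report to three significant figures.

F/M ≈ 0.152 d⁻¹

V·X = Y·Q·ΔS·θ_c gives V = 0.495 × 1600 × (1050 − 10.4) × 13.4 / 2450 = 4503 m³.
F/M = Q·S₀ / (V·X) = 1600 × 1050 / (4503 × 2450) = 0.1523 g BOD₅·(g VSS·d)⁻¹.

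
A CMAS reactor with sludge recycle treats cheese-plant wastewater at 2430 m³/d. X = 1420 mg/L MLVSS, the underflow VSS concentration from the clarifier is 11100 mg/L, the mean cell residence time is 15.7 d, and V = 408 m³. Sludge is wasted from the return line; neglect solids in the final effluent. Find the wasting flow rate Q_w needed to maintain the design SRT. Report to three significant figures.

Wasting from the return line (neglecting effluent solids): Q_w = V·X / (θ_c·X_r) = 408.0 × 1420 / (15.7 × 11100) = 3.324 m³/d.

Q_w ≈ 3.32 m³/d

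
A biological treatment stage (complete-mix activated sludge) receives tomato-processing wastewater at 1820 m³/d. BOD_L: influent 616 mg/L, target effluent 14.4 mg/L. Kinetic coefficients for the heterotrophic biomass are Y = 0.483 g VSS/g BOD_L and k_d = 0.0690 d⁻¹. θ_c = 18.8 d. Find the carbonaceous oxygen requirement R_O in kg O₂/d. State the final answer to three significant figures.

R_O ≈ 768 kg O₂/d

Correct the yield for decay: Y_obs = Y/(1 + k_d θ_c) = 0.483 / (1 + 0.0690 × 18.8) = 0.483 / 2.297 = 0.2103.
Mass of BOD_L removed per day: Q(S₀ − S) = 1820 × 601.6 g/m³ = 1095 kg/d.
Biomass synthesised: P_X = Y_obs × 1095 = 230.2 kg VSS/d.
Carbonaceous O₂ demand = substrate oxidised − cell-mass equivalent = 1095 − 1.42 × 230.2 = 768.0 kg O₂/d.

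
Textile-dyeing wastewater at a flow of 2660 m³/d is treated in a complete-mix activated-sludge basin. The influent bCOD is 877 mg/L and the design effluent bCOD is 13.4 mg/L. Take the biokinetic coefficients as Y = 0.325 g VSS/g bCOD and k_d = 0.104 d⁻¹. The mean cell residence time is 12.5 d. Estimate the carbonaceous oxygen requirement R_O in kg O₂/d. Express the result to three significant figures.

Observed yield with endogenous decay: Y_obs = Y / (1 + k_d·θ_c) = 0.325 / (1 + 0.104 × 12.5) = 0.325 / 2.300 = 0.1413 g VSS/g bCOD.
Substrate removed = Q·(S₀ − S) = 2660 m³/d × (877 − 13.4) g/m³ = 2.3×10^6 g/d = 2297 kg/d.
P_X = Y_obs·Q·(S₀ − S) = 0.1413 × 2297 = 324.6 kg VSS/d.
R_O = Q·(S₀ − S) − 1.42·P_X = 2297 − 1.42 × 324.6 = 1836 kg O₂/d.

R_O ≈ 1840 kg O₂/d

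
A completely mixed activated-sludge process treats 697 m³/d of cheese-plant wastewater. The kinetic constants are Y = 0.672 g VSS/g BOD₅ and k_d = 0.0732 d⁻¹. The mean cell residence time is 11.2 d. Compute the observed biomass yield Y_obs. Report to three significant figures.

Y_obs ≈ 0.369 g VSS/g BOD₅

Y_obs = Y / (1 + k_d θ_c) = 0.672 / (1 + 0.0732 × 11.2) = 0.672 / 1.820 = 0.3693.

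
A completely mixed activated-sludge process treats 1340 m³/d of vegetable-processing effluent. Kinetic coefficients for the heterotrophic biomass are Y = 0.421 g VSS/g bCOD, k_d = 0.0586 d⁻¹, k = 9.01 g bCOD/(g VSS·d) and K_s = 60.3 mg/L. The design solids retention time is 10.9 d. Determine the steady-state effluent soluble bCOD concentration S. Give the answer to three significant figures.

For a completely mixed reactor with recycle the Lawrence–McCarty relation gives S = K_s·(1 + k_d·θ_c) / [θ_c·(Y·k − k_d) − 1] = 60.3 × (1 + 0.0586 × 10.9) / [10.9 × (0.421 × 9.01 − 0.0586) − 1] = 98.82 / 39.71 = 2.489 mg/L.

S ≈ 2.49 mg/L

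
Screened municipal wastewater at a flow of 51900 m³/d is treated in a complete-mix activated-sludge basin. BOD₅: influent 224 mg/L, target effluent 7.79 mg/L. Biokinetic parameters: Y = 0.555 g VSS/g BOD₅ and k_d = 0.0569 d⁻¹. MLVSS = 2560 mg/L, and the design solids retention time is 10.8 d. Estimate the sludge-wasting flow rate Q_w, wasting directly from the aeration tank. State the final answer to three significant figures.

Q_w ≈ 1510 m³/d

Rearranging the biomass balance for a CMAS with decay, V = Y·Q·ΔS·θ_c / [X·(1+k_d θ_c)] = 0.555 × 51900 × (224 − 7.79) × 10.8 / [2560 × (1 + 0.0569 × 10.8)] = 6.73×10^7 / 4133 = 16273 m³.
Wasting from the aeration tank: Q_w = V / θ_c = 16273 / 10.8 = 1507 m³/d.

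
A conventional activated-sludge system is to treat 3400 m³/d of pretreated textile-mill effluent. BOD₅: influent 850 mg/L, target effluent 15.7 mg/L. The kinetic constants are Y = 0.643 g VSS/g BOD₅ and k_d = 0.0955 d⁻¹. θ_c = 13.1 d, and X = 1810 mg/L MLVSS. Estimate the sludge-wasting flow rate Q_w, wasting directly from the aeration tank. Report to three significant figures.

Q_w ≈ 448 m³/d

From the SRT design equation V = Y Q (S₀−S) θ_c / [X (1 + k_d θ_c)] = 0.643 × 3400 × (850 − 15.7) × 13.1 / [1810 × (1 + 0.0955 × 13.1)] = 2.39×10^7 / 4074 = 5864 m³.
For wasting at MLVSS concentration, Q_w = V/θ_c = 5864/13.1 = 447.7 m³/d.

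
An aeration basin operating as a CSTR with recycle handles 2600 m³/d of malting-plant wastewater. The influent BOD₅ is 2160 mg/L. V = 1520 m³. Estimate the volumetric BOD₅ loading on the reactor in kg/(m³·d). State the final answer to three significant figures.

Volumetric loading L_v = Q·S₀ / V = 2600 × 2160 g/m³ / 1520 m³ = 3695 g/(m³·d) = 3.695 kg BOD₅/(m³·d).

L_v ≈ 3.69 kg BOD₅/(m³·d)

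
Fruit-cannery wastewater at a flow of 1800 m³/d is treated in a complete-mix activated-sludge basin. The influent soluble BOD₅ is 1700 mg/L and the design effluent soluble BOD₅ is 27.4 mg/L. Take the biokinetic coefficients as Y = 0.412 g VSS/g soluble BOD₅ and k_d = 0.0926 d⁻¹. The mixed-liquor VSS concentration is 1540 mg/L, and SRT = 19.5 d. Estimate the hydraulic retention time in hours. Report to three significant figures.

τ ≈ 74.6 h

From the SRT design equation V = Y Q (S₀−S) θ_c / [X (1 + k_d θ_c)] = 0.412 × 1800 × (1700 − 27.4) × 19.5 / [1540 × (1 + 0.0926 × 19.5)] = 2.42×10^7 / 4321 = 5598 m³.
τ = V/Q = 5598/1800 = 3.110 d, or 74.64 h.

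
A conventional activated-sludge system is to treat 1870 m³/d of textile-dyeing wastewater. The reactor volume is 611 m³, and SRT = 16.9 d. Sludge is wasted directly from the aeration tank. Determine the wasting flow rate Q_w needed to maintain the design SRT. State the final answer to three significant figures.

For wasting at MLVSS concentration, Q_w = V/θ_c = 611.0/16.9 = 36.15 m³/d.

Q_w ≈ 36.2 m³/d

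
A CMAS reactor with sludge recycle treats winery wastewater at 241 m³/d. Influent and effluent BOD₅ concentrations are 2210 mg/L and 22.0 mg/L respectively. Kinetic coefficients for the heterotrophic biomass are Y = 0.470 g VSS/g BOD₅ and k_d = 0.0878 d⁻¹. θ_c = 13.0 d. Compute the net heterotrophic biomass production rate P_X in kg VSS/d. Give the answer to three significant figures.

Observed yield with endogenous decay: Y_obs = Y / (1 + k_d·θ_c) = 0.470 / (1 + 0.0878 × 13.0) = 0.470 / 2.141 = 0.2195 g VSS/g BOD₅.
Mass of BOD₅ removed per day: Q(S₀ − S) = 241 × 2188 g/m³ = 527.3 kg/d.
Biomass produced: P_X = Y_obs·Q·ΔS = 0.2195 × 527.3 ≈ 115.7 kg VSS/d.

P_X ≈ 116 kg VSS/d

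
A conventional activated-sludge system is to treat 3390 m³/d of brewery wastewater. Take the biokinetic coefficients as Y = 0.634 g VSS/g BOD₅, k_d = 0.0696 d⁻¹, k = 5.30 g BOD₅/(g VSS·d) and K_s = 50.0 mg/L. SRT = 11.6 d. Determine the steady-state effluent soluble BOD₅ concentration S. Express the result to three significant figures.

S ≈ 2.43 mg/L

For a completely mixed reactor with recycle the Lawrence–McCarty relation gives S = K_s·(1 + k_d·θ_c) / [θ_c·(Y·k − k_d) − 1] = 50.0 × (1 + 0.0696 × 11.6) / [11.6 × (0.634 × 5.30 − 0.0696) − 1] = 90.37 / 37.17 = 2.431 mg/L.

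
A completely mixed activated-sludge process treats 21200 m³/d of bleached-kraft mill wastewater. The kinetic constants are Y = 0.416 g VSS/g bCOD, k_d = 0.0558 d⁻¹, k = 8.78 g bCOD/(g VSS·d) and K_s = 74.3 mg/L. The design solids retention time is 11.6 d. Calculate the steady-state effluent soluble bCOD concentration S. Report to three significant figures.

From the Monod/SRT balance for a CMAS, S = K_s·(1+k_d θ_c)/[θ_c·(Y k − k_d) − 1] = 74.3 × (1 + 0.0558 × 11.6) / [11.6 × (0.416 × 8.78 − 0.0558) − 1] = 122.4 / 40.72 = 3.006 mg/L.

S ≈ 3.01 mg/L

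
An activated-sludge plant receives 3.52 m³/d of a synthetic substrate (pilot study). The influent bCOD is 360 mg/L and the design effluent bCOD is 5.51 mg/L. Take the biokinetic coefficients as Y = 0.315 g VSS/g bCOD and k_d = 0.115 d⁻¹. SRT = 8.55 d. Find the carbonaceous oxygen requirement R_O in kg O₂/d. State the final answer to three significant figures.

R_O ≈ 0.966 kg O₂/d

Observed yield with endogenous decay: Y_obs = Y / (1 + k_d·θ_c) = 0.315 / (1 + 0.115 × 8.55) = 0.315 / 1.983 = 0.1588 g VSS/g bCOD.
ΔS = 360 − 5.51 = 354.5 mg/L, so the substrate removal rate is 3.52 × 354.5/1000 = 1.248 kg bCOD/d.
Biomass synthesised: P_X = Y_obs × 1.248 = 0.1982 kg VSS/d.
R_O = Q·(S₀ − S) − 1.42·P_X = 1.248 − 1.42 × 0.1982 = 0.9664 kg O₂/d.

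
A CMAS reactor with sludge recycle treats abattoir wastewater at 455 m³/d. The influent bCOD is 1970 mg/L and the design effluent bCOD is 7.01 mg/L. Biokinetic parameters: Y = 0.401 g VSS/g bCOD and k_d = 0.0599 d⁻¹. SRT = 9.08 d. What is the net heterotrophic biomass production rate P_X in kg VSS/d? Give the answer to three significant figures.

P_X ≈ 232 kg VSS/d

Observed yield with endogenous decay: Y_obs = Y / (1 + k_d·θ_c) = 0.401 / (1 + 0.0599 × 9.08) = 0.401 / 1.544 = 0.2597 g VSS/g bCOD.
Q·(S₀ − S) = 455 × (1970 − 7.01) × 10⁻³ = 893.2 kg/d removed.
So the net sludge growth is P_X = 0.2597 × 893.2 = 232.0 kg VSS/d.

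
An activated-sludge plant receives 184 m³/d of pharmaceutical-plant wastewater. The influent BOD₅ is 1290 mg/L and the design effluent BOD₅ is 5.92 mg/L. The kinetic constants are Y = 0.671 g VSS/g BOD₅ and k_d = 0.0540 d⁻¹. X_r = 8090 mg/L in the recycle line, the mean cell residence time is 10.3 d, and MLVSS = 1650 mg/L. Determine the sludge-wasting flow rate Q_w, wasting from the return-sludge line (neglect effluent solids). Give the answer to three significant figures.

Q_w ≈ 12.6 m³/d

From the SRT design equation V = Y Q (S₀−S) θ_c / [X (1 + k_d θ_c)] = 0.671 × 184 × (1290 − 5.92) × 10.3 / [1650 × (1 + 0.0540 × 10.3)] = 1.63×10^6 / 2568 = 635.9 m³.
θ_c = V·X/(Q_w·X_r) when wasting from the recycle, so Q_w = V·X/(θ_c·X_r) = 635.9 × 1650 / (10.3 × 8090) = 12.59 m³/d.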